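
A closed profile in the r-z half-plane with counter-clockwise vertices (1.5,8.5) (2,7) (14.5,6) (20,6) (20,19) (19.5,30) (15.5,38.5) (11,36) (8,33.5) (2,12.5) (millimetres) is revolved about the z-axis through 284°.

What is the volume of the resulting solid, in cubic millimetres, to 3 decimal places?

Profile (r,z), 10 vertices: (1.5,8.5) (2,7) (14.5,6) (20,6) (20,19) (19.5,30) (15.5,38.5) (11,36) (8,33.5) (2,12.5)
edge 0: (1.5,8.5)→(2,7)  cross = 1.5·7 − 2·8.5 = -6.5000; (r_i+r_j)·cross = 3.5·-6.5000 = -22.7500
edge 1: (2,7)→(14.5,6)  cross = 2·6 − 14.5·7 = -89.5000; (r_i+r_j)·cross = 16.5·-89.5000 = -1476.7500
edge 2: (14.5,6)→(20,6)  cross = 14.5·6 − 20·6 = -33.0000; (r_i+r_j)·cross = 34.5·-33.0000 = -1138.5000
edge 3: (20,6)→(20,19)  cross = 20·19 − 20·6 = 260.0000; (r_i+r_j)·cross = 40·260.0000 = 10400.0000
edge 4: (20,19)→(19.5,30)  cross = 20·30 − 19.5·19 = 229.5000; (r_i+r_j)·cross = 39.5·229.5000 = 9065.2500
edge 5: (19.5,30)→(15.5,38.5)  cross = 19.5·38.5 − 15.5·30 = 285.7500; (r_i+r_j)·cross = 35·285.7500 = 10001.2500
edge 6: (15.5,38.5)→(11,36)  cross = 15.5·36 − 11·38.5 = 134.5000; (r_i+r_j)·cross = 26.5·134.5000 = 3564.2500
edge 7: (11,36)→(8,33.5)  cross = 11·33.5 − 8·36 = 80.5000; (r_i+r_j)·cross = 19·80.5000 = 1529.5000
edge 8: (8,33.5)→(2,12.5)  cross = 8·12.5 − 2·33.5 = 33.0000; (r_i+r_j)·cross = 10·33.0000 = 330.0000
edge 9: (2,12.5)→(1.5,8.5)  cross = 2·8.5 − 1.5·12.5 = -1.7500; (r_i+r_j)·cross = 3.5·-1.7500 = -6.1250
Σcross = 892.5000 → A = |Σcross|/2 = 446.2500 mm²
Σ(r_i+r_j)·cross = 32246.1250 → first moment M = |Σ|/6 = 5374.3542
R_c = M/A = 5374.3542/446.2500 = 12.0434 mm
θ = 284° = 4.956735 rad
V = θ·R_c·A = 4.956735·12.0434·446.2500 = 26639.250 mm³

Volume = 26639.250 mm³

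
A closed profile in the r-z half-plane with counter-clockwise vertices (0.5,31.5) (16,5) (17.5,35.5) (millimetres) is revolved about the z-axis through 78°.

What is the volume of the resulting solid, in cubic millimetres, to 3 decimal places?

Profile (r,z), 3 vertices: (0.5,31.5) (16,5) (17.5,35.5)
edge 0: (0.5,31.5)→(16,5)  cross = 0.5·5 − 16·31.5 = -501.5000; (r_i+r_j)·cross = 16.5·-501.5000 = -8274.7500
edge 1: (16,5)→(17.5,35.5)  cross = 16·35.5 − 17.5·5 = 480.5000; (r_i+r_j)·cross = 33.5·480.5000 = 16096.7500
edge 2: (17.5,35.5)→(0.5,31.5)  cross = 17.5·31.5 − 0.5·35.5 = 533.5000; (r_i+r_j)·cross = 18·533.5000 = 9603.0000
Σcross = 512.5000 → A = |Σcross|/2 = 256.2500 mm²
Σ(r_i+r_j)·cross = 17425.0000 → first moment M = |Σ|/6 = 2904.1667
R_c = M/A = 2904.1667/256.2500 = 11.3333 mm
θ = 78° = 1.361357 rad
V = θ·R_c·A = 1.361357·11.3333·256.2500 = 3953.607 mm³

Volume = 3953.607 mm³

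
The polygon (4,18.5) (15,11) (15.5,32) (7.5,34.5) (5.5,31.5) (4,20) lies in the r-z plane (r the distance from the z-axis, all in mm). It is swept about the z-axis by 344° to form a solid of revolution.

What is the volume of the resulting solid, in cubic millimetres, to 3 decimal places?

Volume = 12194.988 mm³

Profile (r,z), 6 vertices: (4,18.5) (15,11) (15.5,32) (7.5,34.5) (5.5,31.5) (4,20)
edge 0: (4,18.5)→(15,11)  cross = 4·11 − 15·18.5 = -233.5000; (r_i+r_j)·cross = 19·-233.5000 = -4436.5000
edge 1: (15,11)→(15.5,32)  cross = 15·32 − 15.5·11 = 309.5000; (r_i+r_j)·cross = 30.5·309.5000 = 9439.7500
edge 2: (15.5,32)→(7.5,34.5)  cross = 15.5·34.5 − 7.5·32 = 294.7500; (r_i+r_j)·cross = 23·294.7500 = 6779.2500
edge 3: (7.5,34.5)→(5.5,31.5)  cross = 7.5·31.5 − 5.5·34.5 = 46.5000; (r_i+r_j)·cross = 13·46.5000 = 604.5000
edge 4: (5.5,31.5)→(4,20)  cross = 5.5·20 − 4·31.5 = -16.0000; (r_i+r_j)·cross = 9.5·-16.0000 = -152.0000
edge 5: (4,20)→(4,18.5)  cross = 4·18.5 − 4·20 = -6.0000; (r_i+r_j)·cross = 8·-6.0000 = -48.0000
Σcross = 395.2500 → A = |Σcross|/2 = 197.6250 mm²
Σ(r_i+r_j)·cross = 12187.0000 → first moment M = |Σ|/6 = 2031.1667
R_c = M/A = 2031.1667/197.6250 = 10.2779 mm
θ = 344° = 6.003933 rad
V = θ·R_c·A = 6.003933·10.2779·197.6250 = 12194.988 mm³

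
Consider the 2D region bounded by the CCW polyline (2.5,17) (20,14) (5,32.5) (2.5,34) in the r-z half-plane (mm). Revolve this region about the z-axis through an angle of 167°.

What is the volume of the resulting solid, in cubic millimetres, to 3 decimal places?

Volume = 3930.291 mm³

Profile (r,z), 4 vertices: (2.5,17) (20,14) (5,32.5) (2.5,34)
edge 0: (2.5,17)→(20,14)  cross = 2.5·14 − 20·17 = -305.0000; (r_i+r_j)·cross = 22.5·-305.0000 = -6862.5000
edge 1: (20,14)→(5,32.5)  cross = 20·32.5 − 5·14 = 580.0000; (r_i+r_j)·cross = 25·580.0000 = 14500.0000
edge 2: (5,32.5)→(2.5,34)  cross = 5·34 − 2.5·32.5 = 88.7500; (r_i+r_j)·cross = 7.5·88.7500 = 665.6250
edge 3: (2.5,34)→(2.5,17)  cross = 2.5·17 − 2.5·34 = -42.5000; (r_i+r_j)·cross = 5·-42.5000 = -212.5000
Σcross = 321.2500 → A = |Σcross|/2 = 160.6250 mm²
Σ(r_i+r_j)·cross = 8090.6250 → first moment M = |Σ|/6 = 1348.4375
R_c = M/A = 1348.4375/160.6250 = 8.3949 mm
θ = 167° = 2.914700 rad
V = θ·R_c·A = 2.914700·8.3949·160.6250 = 3930.291 mm³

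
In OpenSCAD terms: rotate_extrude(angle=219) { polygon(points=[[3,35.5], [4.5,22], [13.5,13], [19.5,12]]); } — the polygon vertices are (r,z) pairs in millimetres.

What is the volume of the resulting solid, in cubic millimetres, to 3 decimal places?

Volume = 4300.055 mm³

Profile (r,z), 4 vertices: (3,35.5) (4.5,22) (13.5,13) (19.5,12)
edge 0: (3,35.5)→(4.5,22)  cross = 3·22 − 4.5·35.5 = -93.7500; (r_i+r_j)·cross = 7.5·-93.7500 = -703.1250
edge 1: (4.5,22)→(13.5,13)  cross = 4.5·13 − 13.5·22 = -238.5000; (r_i+r_j)·cross = 18·-238.5000 = -4293.0000
edge 2: (13.5,13)→(19.5,12)  cross = 13.5·12 − 19.5·13 = -91.5000; (r_i+r_j)·cross = 33·-91.5000 = -3019.5000
edge 3: (19.5,12)→(3,35.5)  cross = 19.5·35.5 − 3·12 = 656.2500; (r_i+r_j)·cross = 22.5·656.2500 = 14765.6250
Σcross = 232.5000 → A = |Σcross|/2 = 116.2500 mm²
Σ(r_i+r_j)·cross = 6750.0000 → first moment M = |Σ|/6 = 1125.0000
R_c = M/A = 1125.0000/116.2500 = 9.6774 mm
θ = 219° = 3.822271 rad
V = θ·R_c·A = 3.822271·9.6774·116.2500 = 4300.055 mm³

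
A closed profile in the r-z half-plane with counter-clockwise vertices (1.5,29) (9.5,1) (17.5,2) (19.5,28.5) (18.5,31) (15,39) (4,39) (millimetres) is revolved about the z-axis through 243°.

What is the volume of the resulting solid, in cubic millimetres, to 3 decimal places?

Volume = 24056.333 mm³

Profile (r,z), 7 vertices: (1.5,29) (9.5,1) (17.5,2) (19.5,28.5) (18.5,31) (15,39) (4,39)
edge 0: (1.5,29)→(9.5,1)  cross = 1.5·1 − 9.5·29 = -274.0000; (r_i+r_j)·cross = 11·-274.0000 = -3014.0000
edge 1: (9.5,1)→(17.5,2)  cross = 9.5·2 − 17.5·1 = 1.5000; (r_i+r_j)·cross = 27·1.5000 = 40.5000
edge 2: (17.5,2)→(19.5,28.5)  cross = 17.5·28.5 − 19.5·2 = 459.7500; (r_i+r_j)·cross = 37·459.7500 = 17010.7500
edge 3: (19.5,28.5)→(18.5,31)  cross = 19.5·31 − 18.5·28.5 = 77.2500; (r_i+r_j)·cross = 38·77.2500 = 2935.5000
edge 4: (18.5,31)→(15,39)  cross = 18.5·39 − 15·31 = 256.5000; (r_i+r_j)·cross = 33.5·256.5000 = 8592.7500
edge 5: (15,39)→(4,39)  cross = 15·39 − 4·39 = 429.0000; (r_i+r_j)·cross = 19·429.0000 = 8151.0000
edge 6: (4,39)→(1.5,29)  cross = 4·29 − 1.5·39 = 57.5000; (r_i+r_j)·cross = 5.5·57.5000 = 316.2500
Σcross = 1007.5000 → A = |Σcross|/2 = 503.7500 mm²
Σ(r_i+r_j)·cross = 34032.7500 → first moment M = |Σ|/6 = 5672.1250
R_c = M/A = 5672.1250/503.7500 = 11.2598 mm
θ = 243° = 4.241150 rad
V = θ·R_c·A = 4.241150·11.2598·503.7500 = 24056.333 mm³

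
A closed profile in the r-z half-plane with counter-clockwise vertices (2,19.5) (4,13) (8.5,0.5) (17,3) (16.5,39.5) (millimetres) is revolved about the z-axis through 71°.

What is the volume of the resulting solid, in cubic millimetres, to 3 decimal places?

Volume = 4975.968 mm³

Profile (r,z), 5 vertices: (2,19.5) (4,13) (8.5,0.5) (17,3) (16.5,39.5)
edge 0: (2,19.5)→(4,13)  cross = 2·13 − 4·19.5 = -52.0000; (r_i+r_j)·cross = 6·-52.0000 = -312.0000
edge 1: (4,13)→(8.5,0.5)  cross = 4·0.5 − 8.5·13 = -108.5000; (r_i+r_j)·cross = 12.5·-108.5000 = -1356.2500
edge 2: (8.5,0.5)→(17,3)  cross = 8.5·3 − 17·0.5 = 17.0000; (r_i+r_j)·cross = 25.5·17.0000 = 433.5000
edge 3: (17,3)→(16.5,39.5)  cross = 17·39.5 − 16.5·3 = 622.0000; (r_i+r_j)·cross = 33.5·622.0000 = 20837.0000
edge 4: (16.5,39.5)→(2,19.5)  cross = 16.5·19.5 − 2·39.5 = 242.7500; (r_i+r_j)·cross = 18.5·242.7500 = 4490.8750
Σcross = 721.2500 → A = |Σcross|/2 = 360.6250 mm²
Σ(r_i+r_j)·cross = 24093.1250 → first moment M = |Σ|/6 = 4015.5208
R_c = M/A = 4015.5208/360.6250 = 11.1349 mm
θ = 71° = 1.239184 rad
V = θ·R_c·A = 1.239184·11.1349·360.6250 = 4975.968 mm³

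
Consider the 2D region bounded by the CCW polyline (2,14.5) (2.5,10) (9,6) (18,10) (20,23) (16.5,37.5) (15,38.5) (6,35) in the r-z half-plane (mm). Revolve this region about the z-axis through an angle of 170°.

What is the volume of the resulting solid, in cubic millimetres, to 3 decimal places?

Volume = 14259.318 mm³

Profile (r,z), 8 vertices: (2,14.5) (2.5,10) (9,6) (18,10) (20,23) (16.5,37.5) (15,38.5) (6,35)
edge 0: (2,14.5)→(2.5,10)  cross = 2·10 − 2.5·14.5 = -16.2500; (r_i+r_j)·cross = 4.5·-16.2500 = -73.1250
edge 1: (2.5,10)→(9,6)  cross = 2.5·6 − 9·10 = -75.0000; (r_i+r_j)·cross = 11.5·-75.0000 = -862.5000
edge 2: (9,6)→(18,10)  cross = 9·10 − 18·6 = -18.0000; (r_i+r_j)·cross = 27·-18.0000 = -486.0000
edge 3: (18,10)→(20,23)  cross = 18·23 − 20·10 = 214.0000; (r_i+r_j)·cross = 38·214.0000 = 8132.0000
edge 4: (20,23)→(16.5,37.5)  cross = 20·37.5 − 16.5·23 = 370.5000; (r_i+r_j)·cross = 36.5·370.5000 = 13523.2500
edge 5: (16.5,37.5)→(15,38.5)  cross = 16.5·38.5 − 15·37.5 = 72.7500; (r_i+r_j)·cross = 31.5·72.7500 = 2291.6250
edge 6: (15,38.5)→(6,35)  cross = 15·35 − 6·38.5 = 294.0000; (r_i+r_j)·cross = 21·294.0000 = 6174.0000
edge 7: (6,35)→(2,14.5)  cross = 6·14.5 − 2·35 = 17.0000; (r_i+r_j)·cross = 8·17.0000 = 136.0000
Σcross = 859.0000 → A = |Σcross|/2 = 429.5000 mm²
Σ(r_i+r_j)·cross = 28835.2500 → first moment M = |Σ|/6 = 4805.8750
R_c = M/A = 4805.8750/429.5000 = 11.1895 mm
θ = 170° = 2.967060 rad
V = θ·R_c·A = 2.967060·11.1895·429.5000 = 14259.318 mm³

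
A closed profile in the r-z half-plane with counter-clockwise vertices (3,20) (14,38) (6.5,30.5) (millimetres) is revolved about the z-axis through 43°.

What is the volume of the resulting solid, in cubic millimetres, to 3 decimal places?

Volume = 154.320 mm³

Profile (r,z), 3 vertices: (3,20) (14,38) (6.5,30.5)
edge 0: (3,20)→(14,38)  cross = 3·38 − 14·20 = -166.0000; (r_i+r_j)·cross = 17·-166.0000 = -2822.0000
edge 1: (14,38)→(6.5,30.5)  cross = 14·30.5 − 6.5·38 = 180.0000; (r_i+r_j)·cross = 20.5·180.0000 = 3690.0000
edge 2: (6.5,30.5)→(3,20)  cross = 6.5·20 − 3·30.5 = 38.5000; (r_i+r_j)·cross = 9.5·38.5000 = 365.7500
Σcross = 52.5000 → A = |Σcross|/2 = 26.2500 mm²
Σ(r_i+r_j)·cross = 1233.7500 → first moment M = |Σ|/6 = 205.6250
R_c = M/A = 205.6250/26.2500 = 7.8333 mm
θ = 43° = 0.750492 rad
V = θ·R_c·A = 0.750492·7.8333·26.2500 = 154.320 mm³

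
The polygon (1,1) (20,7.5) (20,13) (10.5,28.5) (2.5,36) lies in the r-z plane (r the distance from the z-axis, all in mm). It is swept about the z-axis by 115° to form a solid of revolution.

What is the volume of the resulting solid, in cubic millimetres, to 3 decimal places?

Profile (r,z), 5 vertices: (1,1) (20,7.5) (20,13) (10.5,28.5) (2.5,36)
edge 0: (1,1)→(20,7.5)  cross = 1·7.5 − 20·1 = -12.5000; (r_i+r_j)·cross = 21·-12.5000 = -262.5000
edge 1: (20,7.5)→(20,13)  cross = 20·13 − 20·7.5 = 110.0000; (r_i+r_j)·cross = 40·110.0000 = 4400.0000
edge 2: (20,13)→(10.5,28.5)  cross = 20·28.5 − 10.5·13 = 433.5000; (r_i+r_j)·cross = 30.5·433.5000 = 13221.7500
edge 3: (10.5,28.5)→(2.5,36)  cross = 10.5·36 − 2.5·28.5 = 306.7500; (r_i+r_j)·cross = 13·306.7500 = 3987.7500
edge 4: (2.5,36)→(1,1)  cross = 2.5·1 − 1·36 = -33.5000; (r_i+r_j)·cross = 3.5·-33.5000 = -117.2500
Σcross = 804.2500 → A = |Σcross|/2 = 402.1250 mm²
Σ(r_i+r_j)·cross = 21229.7500 → first moment M = |Σ|/6 = 3538.2917
R_c = M/A = 3538.2917/402.1250 = 8.7990 mm
θ = 115° = 2.007129 rad
V = θ·R_c·A = 2.007129·8.7990·402.1250 = 7101.807 mm³

Volume = 7101.807 mm³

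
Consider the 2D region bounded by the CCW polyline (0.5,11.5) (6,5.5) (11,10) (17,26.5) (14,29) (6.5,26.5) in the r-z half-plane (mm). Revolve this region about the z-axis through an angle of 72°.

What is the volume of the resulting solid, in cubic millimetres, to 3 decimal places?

Profile (r,z), 6 vertices: (0.5,11.5) (6,5.5) (11,10) (17,26.5) (14,29) (6.5,26.5)
edge 0: (0.5,11.5)→(6,5.5)  cross = 0.5·5.5 − 6·11.5 = -66.2500; (r_i+r_j)·cross = 6.5·-66.2500 = -430.6250
edge 1: (6,5.5)→(11,10)  cross = 6·10 − 11·5.5 = -0.5000; (r_i+r_j)·cross = 17·-0.5000 = -8.5000
edge 2: (11,10)→(17,26.5)  cross = 11·26.5 − 17·10 = 121.5000; (r_i+r_j)·cross = 28·121.5000 = 3402.0000
edge 3: (17,26.5)→(14,29)  cross = 17·29 − 14·26.5 = 122.0000; (r_i+r_j)·cross = 31·122.0000 = 3782.0000
edge 4: (14,29)→(6.5,26.5)  cross = 14·26.5 − 6.5·29 = 182.5000; (r_i+r_j)·cross = 20.5·182.5000 = 3741.2500
edge 5: (6.5,26.5)→(0.5,11.5)  cross = 6.5·11.5 − 0.5·26.5 = 61.5000; (r_i+r_j)·cross = 7·61.5000 = 430.5000
Σcross = 420.7500 → A = |Σcross|/2 = 210.3750 mm²
Σ(r_i+r_j)·cross = 10916.6250 → first moment M = |Σ|/6 = 1819.4375
R_c = M/A = 1819.4375/210.3750 = 8.6485 mm
θ = 72° = 1.256637 rad
V = θ·R_c·A = 1.256637·8.6485·210.3750 = 2286.373 mm³

Volume = 2286.373 mm³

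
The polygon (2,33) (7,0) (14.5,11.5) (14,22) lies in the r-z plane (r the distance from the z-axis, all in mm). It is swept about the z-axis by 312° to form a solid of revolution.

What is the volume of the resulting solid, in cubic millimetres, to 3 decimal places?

Profile (r,z), 4 vertices: (2,33) (7,0) (14.5,11.5) (14,22)
edge 0: (2,33)→(7,0)  cross = 2·0 − 7·33 = -231.0000; (r_i+r_j)·cross = 9·-231.0000 = -2079.0000
edge 1: (7,0)→(14.5,11.5)  cross = 7·11.5 − 14.5·0 = 80.5000; (r_i+r_j)·cross = 21.5·80.5000 = 1730.7500
edge 2: (14.5,11.5)→(14,22)  cross = 14.5·22 − 14·11.5 = 158.0000; (r_i+r_j)·cross = 28.5·158.0000 = 4503.0000
edge 3: (14,22)→(2,33)  cross = 14·33 − 2·22 = 418.0000; (r_i+r_j)·cross = 16·418.0000 = 6688.0000
Σcross = 425.5000 → A = |Σcross|/2 = 212.7500 mm²
Σ(r_i+r_j)·cross = 10842.7500 → first moment M = |Σ|/6 = 1807.1250
R_c = M/A = 1807.1250/212.7500 = 8.4941 mm
θ = 312° = 5.445427 rad
V = θ·R_c·A = 5.445427·8.4941·212.7500 = 9840.568 mm³

Volume = 9840.568 mm³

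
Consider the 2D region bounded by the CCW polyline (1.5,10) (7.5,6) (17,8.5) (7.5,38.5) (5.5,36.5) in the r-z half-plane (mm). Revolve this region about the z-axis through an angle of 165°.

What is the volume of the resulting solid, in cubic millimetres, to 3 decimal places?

Profile (r,z), 5 vertices: (1.5,10) (7.5,6) (17,8.5) (7.5,38.5) (5.5,36.5)
edge 0: (1.5,10)→(7.5,6)  cross = 1.5·6 − 7.5·10 = -66.0000; (r_i+r_j)·cross = 9·-66.0000 = -594.0000
edge 1: (7.5,6)→(17,8.5)  cross = 7.5·8.5 − 17·6 = -38.2500; (r_i+r_j)·cross = 24.5·-38.2500 = -937.1250
edge 2: (17,8.5)→(7.5,38.5)  cross = 17·38.5 − 7.5·8.5 = 590.7500; (r_i+r_j)·cross = 24.5·590.7500 = 14473.3750
edge 3: (7.5,38.5)→(5.5,36.5)  cross = 7.5·36.5 − 5.5·38.5 = 62.0000; (r_i+r_j)·cross = 13·62.0000 = 806.0000
edge 4: (5.5,36.5)→(1.5,10)  cross = 5.5·10 − 1.5·36.5 = 0.2500; (r_i+r_j)·cross = 7·0.2500 = 1.7500
Σcross = 548.7500 → A = |Σcross|/2 = 274.3750 mm²
Σ(r_i+r_j)·cross = 13750.0000 → first moment M = |Σ|/6 = 2291.6667
R_c = M/A = 2291.6667/274.3750 = 8.3523 mm
θ = 165° = 2.879793 rad
V = θ·R_c·A = 2.879793·8.3523·274.3750 = 6599.526 mm³

Volume = 6599.526 mm³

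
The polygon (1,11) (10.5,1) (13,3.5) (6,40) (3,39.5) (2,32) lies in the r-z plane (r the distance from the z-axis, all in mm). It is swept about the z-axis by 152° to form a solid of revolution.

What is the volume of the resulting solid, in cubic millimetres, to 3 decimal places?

Profile (r,z), 6 vertices: (1,11) (10.5,1) (13,3.5) (6,40) (3,39.5) (2,32)
edge 0: (1,11)→(10.5,1)  cross = 1·1 − 10.5·11 = -114.5000; (r_i+r_j)·cross = 11.5·-114.5000 = -1316.7500
edge 1: (10.5,1)→(13,3.5)  cross = 10.5·3.5 − 13·1 = 23.7500; (r_i+r_j)·cross = 23.5·23.7500 = 558.1250
edge 2: (13,3.5)→(6,40)  cross = 13·40 − 6·3.5 = 499.0000; (r_i+r_j)·cross = 19·499.0000 = 9481.0000
edge 3: (6,40)→(3,39.5)  cross = 6·39.5 − 3·40 = 117.0000; (r_i+r_j)·cross = 9·117.0000 = 1053.0000
edge 4: (3,39.5)→(2,32)  cross = 3·32 − 2·39.5 = 17.0000; (r_i+r_j)·cross = 5·17.0000 = 85.0000
edge 5: (2,32)→(1,11)  cross = 2·11 − 1·32 = -10.0000; (r_i+r_j)·cross = 3·-10.0000 = -30.0000
Σcross = 532.2500 → A = |Σcross|/2 = 266.1250 mm²
Σ(r_i+r_j)·cross = 9830.3750 → first moment M = |Σ|/6 = 1638.3958
R_c = M/A = 1638.3958/266.1250 = 6.1565 mm
θ = 152° = 2.652900 rad
V = θ·R_c·A = 2.652900·6.1565·266.1250 = 4346.501 mm³

Volume = 4346.501 mm³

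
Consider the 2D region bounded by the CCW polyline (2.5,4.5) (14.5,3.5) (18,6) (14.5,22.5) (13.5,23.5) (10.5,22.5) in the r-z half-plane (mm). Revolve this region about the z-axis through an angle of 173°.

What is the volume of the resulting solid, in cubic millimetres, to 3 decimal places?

Volume = 6261.018 mm³

Profile (r,z), 6 vertices: (2.5,4.5) (14.5,3.5) (18,6) (14.5,22.5) (13.5,23.5) (10.5,22.5)
edge 0: (2.5,4.5)→(14.5,3.5)  cross = 2.5·3.5 − 14.5·4.5 = -56.5000; (r_i+r_j)·cross = 17·-56.5000 = -960.5000
edge 1: (14.5,3.5)→(18,6)  cross = 14.5·6 − 18·3.5 = 24.0000; (r_i+r_j)·cross = 32.5·24.0000 = 780.0000
edge 2: (18,6)→(14.5,22.5)  cross = 18·22.5 − 14.5·6 = 318.0000; (r_i+r_j)·cross = 32.5·318.0000 = 10335.0000
edge 3: (14.5,22.5)→(13.5,23.5)  cross = 14.5·23.5 − 13.5·22.5 = 37.0000; (r_i+r_j)·cross = 28·37.0000 = 1036.0000
edge 4: (13.5,23.5)→(10.5,22.5)  cross = 13.5·22.5 − 10.5·23.5 = 57.0000; (r_i+r_j)·cross = 24·57.0000 = 1368.0000
edge 5: (10.5,22.5)→(2.5,4.5)  cross = 10.5·4.5 − 2.5·22.5 = -9.0000; (r_i+r_j)·cross = 13·-9.0000 = -117.0000
Σcross = 370.5000 → A = |Σcross|/2 = 185.2500 mm²
Σ(r_i+r_j)·cross = 12441.5000 → first moment M = |Σ|/6 = 2073.5833
R_c = M/A = 2073.5833/185.2500 = 11.1934 mm
θ = 173° = 3.019420 rad
V = θ·R_c·A = 3.019420·11.1934·185.2500 = 6261.018 mm³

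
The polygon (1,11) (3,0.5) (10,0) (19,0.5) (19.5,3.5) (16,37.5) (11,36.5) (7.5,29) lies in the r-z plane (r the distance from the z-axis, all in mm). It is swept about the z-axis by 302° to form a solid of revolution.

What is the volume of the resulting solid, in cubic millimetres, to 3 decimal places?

Profile (r,z), 8 vertices: (1,11) (3,0.5) (10,0) (19,0.5) (19.5,3.5) (16,37.5) (11,36.5) (7.5,29)
edge 0: (1,11)→(3,0.5)  cross = 1·0.5 − 3·11 = -32.5000; (r_i+r_j)·cross = 4·-32.5000 = -130.0000
edge 1: (3,0.5)→(10,0)  cross = 3·0 − 10·0.5 = -5.0000; (r_i+r_j)·cross = 13·-5.0000 = -65.0000
edge 2: (10,0)→(19,0.5)  cross = 10·0.5 − 19·0 = 5.0000; (r_i+r_j)·cross = 29·5.0000 = 145.0000
edge 3: (19,0.5)→(19.5,3.5)  cross = 19·3.5 − 19.5·0.5 = 56.7500; (r_i+r_j)·cross = 38.5·56.7500 = 2184.8750
edge 4: (19.5,3.5)→(16,37.5)  cross = 19.5·37.5 − 16·3.5 = 675.2500; (r_i+r_j)·cross = 35.5·675.2500 = 23971.3750
edge 5: (16,37.5)→(11,36.5)  cross = 16·36.5 − 11·37.5 = 171.5000; (r_i+r_j)·cross = 27·171.5000 = 4630.5000
edge 6: (11,36.5)→(7.5,29)  cross = 11·29 − 7.5·36.5 = 45.2500; (r_i+r_j)·cross = 18.5·45.2500 = 837.1250
edge 7: (7.5,29)→(1,11)  cross = 7.5·11 − 1·29 = 53.5000; (r_i+r_j)·cross = 8.5·53.5000 = 454.7500
Σcross = 969.7500 → A = |Σcross|/2 = 484.8750 mm²
Σ(r_i+r_j)·cross = 32028.6250 → first moment M = |Σ|/6 = 5338.1042
R_c = M/A = 5338.1042/484.8750 = 11.0092 mm
θ = 302° = 5.270894 rad
V = θ·R_c·A = 5.270894·11.0092·484.8750 = 28136.583 mm³

Volume = 28136.583 mm³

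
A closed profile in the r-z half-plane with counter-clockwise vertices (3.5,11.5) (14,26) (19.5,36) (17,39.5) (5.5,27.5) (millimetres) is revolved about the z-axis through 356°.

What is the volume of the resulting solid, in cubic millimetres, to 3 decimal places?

Profile (r,z), 5 vertices: (3.5,11.5) (14,26) (19.5,36) (17,39.5) (5.5,27.5)
edge 0: (3.5,11.5)→(14,26)  cross = 3.5·26 − 14·11.5 = -70.0000; (r_i+r_j)·cross = 17.5·-70.0000 = -1225.0000
edge 1: (14,26)→(19.5,36)  cross = 14·36 − 19.5·26 = -3.0000; (r_i+r_j)·cross = 33.5·-3.0000 = -100.5000
edge 2: (19.5,36)→(17,39.5)  cross = 19.5·39.5 − 17·36 = 158.2500; (r_i+r_j)·cross = 36.5·158.2500 = 5776.1250
edge 3: (17,39.5)→(5.5,27.5)  cross = 17·27.5 − 5.5·39.5 = 250.2500; (r_i+r_j)·cross = 22.5·250.2500 = 5630.6250
edge 4: (5.5,27.5)→(3.5,11.5)  cross = 5.5·11.5 − 3.5·27.5 = -33.0000; (r_i+r_j)·cross = 9·-33.0000 = -297.0000
Σcross = 302.5000 → A = |Σcross|/2 = 151.2500 mm²
Σ(r_i+r_j)·cross = 9784.2500 → first moment M = |Σ|/6 = 1630.7083
R_c = M/A = 1630.7083/151.2500 = 10.7815 mm
θ = 356° = 6.213372 rad
V = θ·R_c·A = 6.213372·10.7815·151.2500 = 10132.198 mm³

Volume = 10132.198 mm³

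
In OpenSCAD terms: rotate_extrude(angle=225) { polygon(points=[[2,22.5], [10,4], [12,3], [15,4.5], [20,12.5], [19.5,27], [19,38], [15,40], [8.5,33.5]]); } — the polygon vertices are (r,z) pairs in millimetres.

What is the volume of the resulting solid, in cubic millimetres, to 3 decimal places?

Profile (r,z), 9 vertices: (2,22.5) (10,4) (12,3) (15,4.5) (20,12.5) (19.5,27) (19,38) (15,40) (8.5,33.5)
edge 0: (2,22.5)→(10,4)  cross = 2·4 − 10·22.5 = -217.0000; (r_i+r_j)·cross = 12·-217.0000 = -2604.0000
edge 1: (10,4)→(12,3)  cross = 10·3 − 12·4 = -18.0000; (r_i+r_j)·cross = 22·-18.0000 = -396.0000
edge 2: (12,3)→(15,4.5)  cross = 12·4.5 − 15·3 = 9.0000; (r_i+r_j)·cross = 27·9.0000 = 243.0000
edge 3: (15,4.5)→(20,12.5)  cross = 15·12.5 − 20·4.5 = 97.5000; (r_i+r_j)·cross = 35·97.5000 = 3412.5000
edge 4: (20,12.5)→(19.5,27)  cross = 20·27 − 19.5·12.5 = 296.2500; (r_i+r_j)·cross = 39.5·296.2500 = 11701.8750
edge 5: (19.5,27)→(19,38)  cross = 19.5·38 − 19·27 = 228.0000; (r_i+r_j)·cross = 38.5·228.0000 = 8778.0000
edge 6: (19,38)→(15,40)  cross = 19·40 − 15·38 = 190.0000; (r_i+r_j)·cross = 34·190.0000 = 6460.0000
edge 7: (15,40)→(8.5,33.5)  cross = 15·33.5 − 8.5·40 = 162.5000; (r_i+r_j)·cross = 23.5·162.5000 = 3818.7500
edge 8: (8.5,33.5)→(2,22.5)  cross = 8.5·22.5 − 2·33.5 = 124.2500; (r_i+r_j)·cross = 10.5·124.2500 = 1304.6250
Σcross = 872.5000 → A = |Σcross|/2 = 436.2500 mm²
Σ(r_i+r_j)·cross = 32718.7500 → first moment M = |Σ|/6 = 5453.1250
R_c = M/A = 5453.1250/436.2500 = 12.5000 mm
θ = 225° = 3.926991 rad
V = θ·R_c·A = 3.926991·12.5000·436.2500 = 21414.372 mm³

Volume = 21414.372 mm³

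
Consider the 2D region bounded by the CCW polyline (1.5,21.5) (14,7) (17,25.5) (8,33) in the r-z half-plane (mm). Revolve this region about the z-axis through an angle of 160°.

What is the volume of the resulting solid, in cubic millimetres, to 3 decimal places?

Volume = 6033.720 mm³

Profile (r,z), 4 vertices: (1.5,21.5) (14,7) (17,25.5) (8,33)
edge 0: (1.5,21.5)→(14,7)  cross = 1.5·7 − 14·21.5 = -290.5000; (r_i+r_j)·cross = 15.5·-290.5000 = -4502.7500
edge 1: (14,7)→(17,25.5)  cross = 14·25.5 − 17·7 = 238.0000; (r_i+r_j)·cross = 31·238.0000 = 7378.0000
edge 2: (17,25.5)→(8,33)  cross = 17·33 − 8·25.5 = 357.0000; (r_i+r_j)·cross = 25·357.0000 = 8925.0000
edge 3: (8,33)→(1.5,21.5)  cross = 8·21.5 − 1.5·33 = 122.5000; (r_i+r_j)·cross = 9.5·122.5000 = 1163.7500
Σcross = 427.0000 → A = |Σcross|/2 = 213.5000 mm²
Σ(r_i+r_j)·cross = 12964.0000 → first moment M = |Σ|/6 = 2160.6667
R_c = M/A = 2160.6667/213.5000 = 10.1202 mm
θ = 160° = 2.792527 rad
V = θ·R_c·A = 2.792527·10.1202·213.5000 = 6033.720 mm³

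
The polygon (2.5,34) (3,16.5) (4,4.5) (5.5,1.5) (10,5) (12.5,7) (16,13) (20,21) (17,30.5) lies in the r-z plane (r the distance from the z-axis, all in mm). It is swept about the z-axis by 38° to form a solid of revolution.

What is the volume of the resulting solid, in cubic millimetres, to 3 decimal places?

Volume = 2520.601 mm³

Profile (r,z), 9 vertices: (2.5,34) (3,16.5) (4,4.5) (5.5,1.5) (10,5) (12.5,7) (16,13) (20,21) (17,30.5)
edge 0: (2.5,34)→(3,16.5)  cross = 2.5·16.5 − 3·34 = -60.7500; (r_i+r_j)·cross = 5.5·-60.7500 = -334.1250
edge 1: (3,16.5)→(4,4.5)  cross = 3·4.5 − 4·16.5 = -52.5000; (r_i+r_j)·cross = 7·-52.5000 = -367.5000
edge 2: (4,4.5)→(5.5,1.5)  cross = 4·1.5 − 5.5·4.5 = -18.7500; (r_i+r_j)·cross = 9.5·-18.7500 = -178.1250
edge 3: (5.5,1.5)→(10,5)  cross = 5.5·5 − 10·1.5 = 12.5000; (r_i+r_j)·cross = 15.5·12.5000 = 193.7500
edge 4: (10,5)→(12.5,7)  cross = 10·7 − 12.5·5 = 7.5000; (r_i+r_j)·cross = 22.5·7.5000 = 168.7500
edge 5: (12.5,7)→(16,13)  cross = 12.5·13 − 16·7 = 50.5000; (r_i+r_j)·cross = 28.5·50.5000 = 1439.2500
edge 6: (16,13)→(20,21)  cross = 16·21 − 20·13 = 76.0000; (r_i+r_j)·cross = 36·76.0000 = 2736.0000
edge 7: (20,21)→(17,30.5)  cross = 20·30.5 − 17·21 = 253.0000; (r_i+r_j)·cross = 37·253.0000 = 9361.0000
edge 8: (17,30.5)→(2.5,34)  cross = 17·34 − 2.5·30.5 = 501.7500; (r_i+r_j)·cross = 19.5·501.7500 = 9784.1250
Σcross = 769.2500 → A = |Σcross|/2 = 384.6250 mm²
Σ(r_i+r_j)·cross = 22803.1250 → first moment M = |Σ|/6 = 3800.5208
R_c = M/A = 3800.5208/384.6250 = 9.8811 mm
θ = 38° = 0.663225 rad
V = θ·R_c·A = 0.663225·9.8811·384.6250 = 2520.601 mm³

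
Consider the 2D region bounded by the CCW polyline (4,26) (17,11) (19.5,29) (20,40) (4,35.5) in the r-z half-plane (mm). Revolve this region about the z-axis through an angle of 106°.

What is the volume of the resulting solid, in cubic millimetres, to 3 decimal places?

Profile (r,z), 5 vertices: (4,26) (17,11) (19.5,29) (20,40) (4,35.5)
edge 0: (4,26)→(17,11)  cross = 4·11 − 17·26 = -398.0000; (r_i+r_j)·cross = 21·-398.0000 = -8358.0000
edge 1: (17,11)→(19.5,29)  cross = 17·29 − 19.5·11 = 278.5000; (r_i+r_j)·cross = 36.5·278.5000 = 10165.2500
edge 2: (19.5,29)→(20,40)  cross = 19.5·40 − 20·29 = 200.0000; (r_i+r_j)·cross = 39.5·200.0000 = 7900.0000
edge 3: (20,40)→(4,35.5)  cross = 20·35.5 − 4·40 = 550.0000; (r_i+r_j)·cross = 24·550.0000 = 13200.0000
edge 4: (4,35.5)→(4,26)  cross = 4·26 − 4·35.5 = -38.0000; (r_i+r_j)·cross = 8·-38.0000 = -304.0000
Σcross = 592.5000 → A = |Σcross|/2 = 296.2500 mm²
Σ(r_i+r_j)·cross = 22603.2500 → first moment M = |Σ|/6 = 3767.2083
R_c = M/A = 3767.2083/296.2500 = 12.7163 mm
θ = 106° = 1.850049 rad
V = θ·R_c·A = 1.850049·12.7163·296.2500 = 6969.520 mm³

Volume = 6969.520 mm³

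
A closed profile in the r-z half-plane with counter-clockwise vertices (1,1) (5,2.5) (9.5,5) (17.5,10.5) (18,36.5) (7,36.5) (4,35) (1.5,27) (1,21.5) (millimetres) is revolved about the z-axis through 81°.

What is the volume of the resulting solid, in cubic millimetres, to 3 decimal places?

Volume = 6527.572 mm³

Profile (r,z), 9 vertices: (1,1) (5,2.5) (9.5,5) (17.5,10.5) (18,36.5) (7,36.5) (4,35) (1.5,27) (1,21.5)
edge 0: (1,1)→(5,2.5)  cross = 1·2.5 − 5·1 = -2.5000; (r_i+r_j)·cross = 6·-2.5000 = -15.0000
edge 1: (5,2.5)→(9.5,5)  cross = 5·5 − 9.5·2.5 = 1.2500; (r_i+r_j)·cross = 14.5·1.2500 = 18.1250
edge 2: (9.5,5)→(17.5,10.5)  cross = 9.5·10.5 − 17.5·5 = 12.2500; (r_i+r_j)·cross = 27·12.2500 = 330.7500
edge 3: (17.5,10.5)→(18,36.5)  cross = 17.5·36.5 − 18·10.5 = 449.7500; (r_i+r_j)·cross = 35.5·449.7500 = 15966.1250
edge 4: (18,36.5)→(7,36.5)  cross = 18·36.5 − 7·36.5 = 401.5000; (r_i+r_j)·cross = 25·401.5000 = 10037.5000
edge 5: (7,36.5)→(4,35)  cross = 7·35 − 4·36.5 = 99.0000; (r_i+r_j)·cross = 11·99.0000 = 1089.0000
edge 6: (4,35)→(1.5,27)  cross = 4·27 − 1.5·35 = 55.5000; (r_i+r_j)·cross = 5.5·55.5000 = 305.2500
edge 7: (1.5,27)→(1,21.5)  cross = 1.5·21.5 − 1·27 = 5.2500; (r_i+r_j)·cross = 2.5·5.2500 = 13.1250
edge 8: (1,21.5)→(1,1)  cross = 1·1 − 1·21.5 = -20.5000; (r_i+r_j)·cross = 2·-20.5000 = -41.0000
Σcross = 1001.5000 → A = |Σcross|/2 = 500.7500 mm²
Σ(r_i+r_j)·cross = 27703.8750 → first moment M = |Σ|/6 = 4617.3125
R_c = M/A = 4617.3125/500.7500 = 9.2208 mm
θ = 81° = 1.413717 rad
V = θ·R_c·A = 1.413717·9.2208·500.7500 = 6527.572 mm³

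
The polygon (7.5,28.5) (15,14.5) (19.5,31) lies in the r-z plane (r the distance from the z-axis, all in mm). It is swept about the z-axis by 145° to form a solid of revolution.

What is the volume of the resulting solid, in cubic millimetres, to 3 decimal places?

Profile (r,z), 3 vertices: (7.5,28.5) (15,14.5) (19.5,31)
edge 0: (7.5,28.5)→(15,14.5)  cross = 7.5·14.5 − 15·28.5 = -318.7500; (r_i+r_j)·cross = 22.5·-318.7500 = -7171.8750
edge 1: (15,14.5)→(19.5,31)  cross = 15·31 − 19.5·14.5 = 182.2500; (r_i+r_j)·cross = 34.5·182.2500 = 6287.6250
edge 2: (19.5,31)→(7.5,28.5)  cross = 19.5·28.5 − 7.5·31 = 323.2500; (r_i+r_j)·cross = 27·323.2500 = 8727.7500
Σcross = 186.7500 → A = |Σcross|/2 = 93.3750 mm²
Σ(r_i+r_j)·cross = 7843.5000 → first moment M = |Σ|/6 = 1307.2500
R_c = M/A = 1307.2500/93.3750 = 14.0000 mm
θ = 145° = 2.530727 rad
V = θ·R_c·A = 2.530727·14.0000·93.3750 = 3308.293 mm³

Volume = 3308.293 mm³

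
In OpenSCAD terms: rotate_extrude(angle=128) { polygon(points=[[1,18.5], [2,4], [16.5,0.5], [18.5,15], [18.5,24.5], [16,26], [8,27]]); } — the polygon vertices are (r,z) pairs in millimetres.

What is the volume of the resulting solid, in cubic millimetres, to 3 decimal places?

Volume = 8591.860 mm³

Profile (r,z), 7 vertices: (1,18.5) (2,4) (16.5,0.5) (18.5,15) (18.5,24.5) (16,26) (8,27)
edge 0: (1,18.5)→(2,4)  cross = 1·4 − 2·18.5 = -33.0000; (r_i+r_j)·cross = 3·-33.0000 = -99.0000
edge 1: (2,4)→(16.5,0.5)  cross = 2·0.5 − 16.5·4 = -65.0000; (r_i+r_j)·cross = 18.5·-65.0000 = -1202.5000
edge 2: (16.5,0.5)→(18.5,15)  cross = 16.5·15 − 18.5·0.5 = 238.2500; (r_i+r_j)·cross = 35·238.2500 = 8338.7500
edge 3: (18.5,15)→(18.5,24.5)  cross = 18.5·24.5 − 18.5·15 = 175.7500; (r_i+r_j)·cross = 37·175.7500 = 6502.7500
edge 4: (18.5,24.5)→(16,26)  cross = 18.5·26 − 16·24.5 = 89.0000; (r_i+r_j)·cross = 34.5·89.0000 = 3070.5000
edge 5: (16,26)→(8,27)  cross = 16·27 − 8·26 = 224.0000; (r_i+r_j)·cross = 24·224.0000 = 5376.0000
edge 6: (8,27)→(1,18.5)  cross = 8·18.5 − 1·27 = 121.0000; (r_i+r_j)·cross = 9·121.0000 = 1089.0000
Σcross = 750.0000 → A = |Σcross|/2 = 375.0000 mm²
Σ(r_i+r_j)·cross = 23075.5000 → first moment M = |Σ|/6 = 3845.9167
R_c = M/A = 3845.9167/375.0000 = 10.2558 mm
θ = 128° = 2.234021 rad
V = θ·R_c·A = 2.234021·10.2558·375.0000 = 8591.860 mm³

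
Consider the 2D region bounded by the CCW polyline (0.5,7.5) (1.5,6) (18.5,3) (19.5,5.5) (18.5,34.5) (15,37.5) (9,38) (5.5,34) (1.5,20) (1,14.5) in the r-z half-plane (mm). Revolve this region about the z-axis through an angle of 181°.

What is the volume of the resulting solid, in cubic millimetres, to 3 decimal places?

Volume = 18166.423 mm³

Profile (r,z), 10 vertices: (0.5,7.5) (1.5,6) (18.5,3) (19.5,5.5) (18.5,34.5) (15,37.5) (9,38) (5.5,34) (1.5,20) (1,14.5)
edge 0: (0.5,7.5)→(1.5,6)  cross = 0.5·6 − 1.5·7.5 = -8.2500; (r_i+r_j)·cross = 2·-8.2500 = -16.5000
edge 1: (1.5,6)→(18.5,3)  cross = 1.5·3 − 18.5·6 = -106.5000; (r_i+r_j)·cross = 20·-106.5000 = -2130.0000
edge 2: (18.5,3)→(19.5,5.5)  cross = 18.5·5.5 − 19.5·3 = 43.2500; (r_i+r_j)·cross = 38·43.2500 = 1643.5000
edge 3: (19.5,5.5)→(18.5,34.5)  cross = 19.5·34.5 − 18.5·5.5 = 571.0000; (r_i+r_j)·cross = 38·571.0000 = 21698.0000
edge 4: (18.5,34.5)→(15,37.5)  cross = 18.5·37.5 − 15·34.5 = 176.2500; (r_i+r_j)·cross = 33.5·176.2500 = 5904.3750
edge 5: (15,37.5)→(9,38)  cross = 15·38 − 9·37.5 = 232.5000; (r_i+r_j)·cross = 24·232.5000 = 5580.0000
edge 6: (9,38)→(5.5,34)  cross = 9·34 − 5.5·38 = 97.0000; (r_i+r_j)·cross = 14.5·97.0000 = 1406.5000
edge 7: (5.5,34)→(1.5,20)  cross = 5.5·20 − 1.5·34 = 59.0000; (r_i+r_j)·cross = 7·59.0000 = 413.0000
edge 8: (1.5,20)→(1,14.5)  cross = 1.5·14.5 − 1·20 = 1.7500; (r_i+r_j)·cross = 2.5·1.7500 = 4.3750
edge 9: (1,14.5)→(0.5,7.5)  cross = 1·7.5 − 0.5·14.5 = 0.2500; (r_i+r_j)·cross = 1.5·0.2500 = 0.3750
Σcross = 1066.2500 → A = |Σcross|/2 = 533.1250 mm²
Σ(r_i+r_j)·cross = 34503.6250 → first moment M = |Σ|/6 = 5750.6042
R_c = M/A = 5750.6042/533.1250 = 10.7866 mm
θ = 181° = 3.159046 rad
V = θ·R_c·A = 3.159046·10.7866·533.1250 = 18166.423 mm³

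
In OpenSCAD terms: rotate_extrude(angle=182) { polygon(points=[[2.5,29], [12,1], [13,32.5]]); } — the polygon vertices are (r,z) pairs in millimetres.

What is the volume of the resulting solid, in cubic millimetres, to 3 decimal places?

Profile (r,z), 3 vertices: (2.5,29) (12,1) (13,32.5)
edge 0: (2.5,29)→(12,1)  cross = 2.5·1 − 12·29 = -345.5000; (r_i+r_j)·cross = 14.5·-345.5000 = -5009.7500
edge 1: (12,1)→(13,32.5)  cross = 12·32.5 − 13·1 = 377.0000; (r_i+r_j)·cross = 25·377.0000 = 9425.0000
edge 2: (13,32.5)→(2.5,29)  cross = 13·29 − 2.5·32.5 = 295.7500; (r_i+r_j)·cross = 15.5·295.7500 = 4584.1250
Σcross = 327.2500 → A = |Σcross|/2 = 163.6250 mm²
Σ(r_i+r_j)·cross = 8999.3750 → first moment M = |Σ|/6 = 1499.8958
R_c = M/A = 1499.8958/163.6250 = 9.1667 mm
θ = 182° = 3.176499 rad
V = θ·R_c·A = 3.176499·9.1667·163.6250 = 4764.418 mm³

Volume = 4764.418 mm³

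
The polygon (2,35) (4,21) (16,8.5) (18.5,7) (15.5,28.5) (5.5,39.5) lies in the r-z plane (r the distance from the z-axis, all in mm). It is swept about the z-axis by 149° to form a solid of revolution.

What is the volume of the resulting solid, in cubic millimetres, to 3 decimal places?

Profile (r,z), 6 vertices: (2,35) (4,21) (16,8.5) (18.5,7) (15.5,28.5) (5.5,39.5)
edge 0: (2,35)→(4,21)  cross = 2·21 − 4·35 = -98.0000; (r_i+r_j)·cross = 6·-98.0000 = -588.0000
edge 1: (4,21)→(16,8.5)  cross = 4·8.5 − 16·21 = -302.0000; (r_i+r_j)·cross = 20·-302.0000 = -6040.0000
edge 2: (16,8.5)→(18.5,7)  cross = 16·7 − 18.5·8.5 = -45.2500; (r_i+r_j)·cross = 34.5·-45.2500 = -1561.1250
edge 3: (18.5,7)→(15.5,28.5)  cross = 18.5·28.5 − 15.5·7 = 418.7500; (r_i+r_j)·cross = 34·418.7500 = 14237.5000
edge 4: (15.5,28.5)→(5.5,39.5)  cross = 15.5·39.5 − 5.5·28.5 = 455.5000; (r_i+r_j)·cross = 21·455.5000 = 9565.5000
edge 5: (5.5,39.5)→(2,35)  cross = 5.5·35 − 2·39.5 = 113.5000; (r_i+r_j)·cross = 7.5·113.5000 = 851.2500
Σcross = 542.5000 → A = |Σcross|/2 = 271.2500 mm²
Σ(r_i+r_j)·cross = 16465.1250 → first moment M = |Σ|/6 = 2744.1875
R_c = M/A = 2744.1875/271.2500 = 10.1168 mm
θ = 149° = 2.600541 rad
V = θ·R_c·A = 2.600541·10.1168·271.2500 = 7136.371 mm³

Volume = 7136.371 mm³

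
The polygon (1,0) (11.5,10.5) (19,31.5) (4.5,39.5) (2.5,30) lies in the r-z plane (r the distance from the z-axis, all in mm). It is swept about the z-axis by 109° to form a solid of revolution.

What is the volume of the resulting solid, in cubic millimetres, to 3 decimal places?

Volume = 6198.524 mm³

Profile (r,z), 5 vertices: (1,0) (11.5,10.5) (19,31.5) (4.5,39.5) (2.5,30)
edge 0: (1,0)→(11.5,10.5)  cross = 1·10.5 − 11.5·0 = 10.5000; (r_i+r_j)·cross = 12.5·10.5000 = 131.2500
edge 1: (11.5,10.5)→(19,31.5)  cross = 11.5·31.5 − 19·10.5 = 162.7500; (r_i+r_j)·cross = 30.5·162.7500 = 4963.8750
edge 2: (19,31.5)→(4.5,39.5)  cross = 19·39.5 − 4.5·31.5 = 608.7500; (r_i+r_j)·cross = 23.5·608.7500 = 14305.6250
edge 3: (4.5,39.5)→(2.5,30)  cross = 4.5·30 − 2.5·39.5 = 36.2500; (r_i+r_j)·cross = 7·36.2500 = 253.7500
edge 4: (2.5,30)→(1,0)  cross = 2.5·0 − 1·30 = -30.0000; (r_i+r_j)·cross = 3.5·-30.0000 = -105.0000
Σcross = 788.2500 → A = |Σcross|/2 = 394.1250 mm²
Σ(r_i+r_j)·cross = 19549.5000 → first moment M = |Σ|/6 = 3258.2500
R_c = M/A = 3258.2500/394.1250 = 8.2670 mm
θ = 109° = 1.902409 rad
V = θ·R_c·A = 1.902409·8.2670·394.1250 = 6198.524 mm³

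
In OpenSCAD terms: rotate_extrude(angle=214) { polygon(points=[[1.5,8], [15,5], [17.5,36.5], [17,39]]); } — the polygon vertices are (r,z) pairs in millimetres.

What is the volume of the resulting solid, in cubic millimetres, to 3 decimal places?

Volume = 10374.909 mm³

Profile (r,z), 4 vertices: (1.5,8) (15,5) (17.5,36.5) (17,39)
edge 0: (1.5,8)→(15,5)  cross = 1.5·5 − 15·8 = -112.5000; (r_i+r_j)·cross = 16.5·-112.5000 = -1856.2500
edge 1: (15,5)→(17.5,36.5)  cross = 15·36.5 − 17.5·5 = 460.0000; (r_i+r_j)·cross = 32.5·460.0000 = 14950.0000
edge 2: (17.5,36.5)→(17,39)  cross = 17.5·39 − 17·36.5 = 62.0000; (r_i+r_j)·cross = 34.5·62.0000 = 2139.0000
edge 3: (17,39)→(1.5,8)  cross = 17·8 − 1.5·39 = 77.5000; (r_i+r_j)·cross = 18.5·77.5000 = 1433.7500
Σcross = 487.0000 → A = |Σcross|/2 = 243.5000 mm²
Σ(r_i+r_j)·cross = 16666.5000 → first moment M = |Σ|/6 = 2777.7500
R_c = M/A = 2777.7500/243.5000 = 11.4076 mm
θ = 214° = 3.735005 rad
V = θ·R_c·A = 3.735005·11.4076·243.5000 = 10374.909 mm³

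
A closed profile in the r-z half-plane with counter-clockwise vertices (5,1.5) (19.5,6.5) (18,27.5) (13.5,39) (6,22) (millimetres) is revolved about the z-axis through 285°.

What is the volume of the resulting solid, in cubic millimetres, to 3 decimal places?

Volume = 21834.718 mm³

Profile (r,z), 5 vertices: (5,1.5) (19.5,6.5) (18,27.5) (13.5,39) (6,22)
edge 0: (5,1.5)→(19.5,6.5)  cross = 5·6.5 − 19.5·1.5 = 3.2500; (r_i+r_j)·cross = 24.5·3.2500 = 79.6250
edge 1: (19.5,6.5)→(18,27.5)  cross = 19.5·27.5 − 18·6.5 = 419.2500; (r_i+r_j)·cross = 37.5·419.2500 = 15721.8750
edge 2: (18,27.5)→(13.5,39)  cross = 18·39 − 13.5·27.5 = 330.7500; (r_i+r_j)·cross = 31.5·330.7500 = 10418.6250
edge 3: (13.5,39)→(6,22)  cross = 13.5·22 − 6·39 = 63.0000; (r_i+r_j)·cross = 19.5·63.0000 = 1228.5000
edge 4: (6,22)→(5,1.5)  cross = 6·1.5 − 5·22 = -101.0000; (r_i+r_j)·cross = 11·-101.0000 = -1111.0000
Σcross = 715.2500 → A = |Σcross|/2 = 357.6250 mm²
Σ(r_i+r_j)·cross = 26337.6250 → first moment M = |Σ|/6 = 4389.6042
R_c = M/A = 4389.6042/357.6250 = 12.2743 mm
θ = 285° = 4.974188 rad
V = θ·R_c·A = 4.974188·12.2743·357.6250 = 21834.718 mm³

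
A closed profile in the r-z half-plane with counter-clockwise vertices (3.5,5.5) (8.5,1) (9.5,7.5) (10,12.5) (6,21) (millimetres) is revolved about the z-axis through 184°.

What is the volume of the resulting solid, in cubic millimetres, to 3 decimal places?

Profile (r,z), 5 vertices: (3.5,5.5) (8.5,1) (9.5,7.5) (10,12.5) (6,21)
edge 0: (3.5,5.5)→(8.5,1)  cross = 3.5·1 − 8.5·5.5 = -43.2500; (r_i+r_j)·cross = 12·-43.2500 = -519.0000
edge 1: (8.5,1)→(9.5,7.5)  cross = 8.5·7.5 − 9.5·1 = 54.2500; (r_i+r_j)·cross = 18·54.2500 = 976.5000
edge 2: (9.5,7.5)→(10,12.5)  cross = 9.5·12.5 − 10·7.5 = 43.7500; (r_i+r_j)·cross = 19.5·43.7500 = 853.1250
edge 3: (10,12.5)→(6,21)  cross = 10·21 − 6·12.5 = 135.0000; (r_i+r_j)·cross = 16·135.0000 = 2160.0000
edge 4: (6,21)→(3.5,5.5)  cross = 6·5.5 − 3.5·21 = -40.5000; (r_i+r_j)·cross = 9.5·-40.5000 = -384.7500
Σcross = 149.2500 → A = |Σcross|/2 = 74.6250 mm²
Σ(r_i+r_j)·cross = 3085.8750 → first moment M = |Σ|/6 = 514.3125
R_c = M/A = 514.3125/74.6250 = 6.8920 mm
θ = 184° = 3.211406 rad
V = θ·R_c·A = 3.211406·6.8920·74.6250 = 1651.666 mm³

Volume = 1651.666 mm³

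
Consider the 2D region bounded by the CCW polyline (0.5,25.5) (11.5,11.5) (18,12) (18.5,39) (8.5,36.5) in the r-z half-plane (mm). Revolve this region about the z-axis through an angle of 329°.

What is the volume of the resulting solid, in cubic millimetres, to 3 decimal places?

Profile (r,z), 5 vertices: (0.5,25.5) (11.5,11.5) (18,12) (18.5,39) (8.5,36.5)
edge 0: (0.5,25.5)→(11.5,11.5)  cross = 0.5·11.5 − 11.5·25.5 = -287.5000; (r_i+r_j)·cross = 12·-287.5000 = -3450.0000
edge 1: (11.5,11.5)→(18,12)  cross = 11.5·12 − 18·11.5 = -69.0000; (r_i+r_j)·cross = 29.5·-69.0000 = -2035.5000
edge 2: (18,12)→(18.5,39)  cross = 18·39 − 18.5·12 = 480.0000; (r_i+r_j)·cross = 36.5·480.0000 = 17520.0000
edge 3: (18.5,39)→(8.5,36.5)  cross = 18.5·36.5 − 8.5·39 = 343.7500; (r_i+r_j)·cross = 27·343.7500 = 9281.2500
edge 4: (8.5,36.5)→(0.5,25.5)  cross = 8.5·25.5 − 0.5·36.5 = 198.5000; (r_i+r_j)·cross = 9·198.5000 = 1786.5000
Σcross = 665.7500 → A = |Σcross|/2 = 332.8750 mm²
Σ(r_i+r_j)·cross = 23102.2500 → first moment M = |Σ|/6 = 3850.3750
R_c = M/A = 3850.3750/332.8750 = 11.5670 mm
θ = 329° = 5.742133 rad
V = θ·R_c·A = 5.742133·11.5670·332.8750 = 22109.366 mm³

Volume = 22109.366 mm³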